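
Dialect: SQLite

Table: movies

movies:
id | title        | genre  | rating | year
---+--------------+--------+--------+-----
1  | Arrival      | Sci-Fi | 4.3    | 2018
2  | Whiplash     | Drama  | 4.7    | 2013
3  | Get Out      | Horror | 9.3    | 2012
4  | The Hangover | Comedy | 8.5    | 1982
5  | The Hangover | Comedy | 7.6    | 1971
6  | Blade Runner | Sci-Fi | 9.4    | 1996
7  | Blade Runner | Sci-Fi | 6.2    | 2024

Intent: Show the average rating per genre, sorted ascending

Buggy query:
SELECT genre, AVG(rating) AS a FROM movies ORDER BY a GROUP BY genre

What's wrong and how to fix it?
Bug: ORDER BY appears before GROUP BY; SQL clause order requires GROUP BY first

Fix: Move ORDER BY to the end, after GROUP BY

Corrected query:
SELECT genre, AVG(rating) AS a FROM movies GROUP BY genre ORDER BY a

Result:
genre  | a       
-------+---------
Drama  | 4.7     
Sci-Fi | 6.633333
Comedy | 8.05    
Horror | 9.3     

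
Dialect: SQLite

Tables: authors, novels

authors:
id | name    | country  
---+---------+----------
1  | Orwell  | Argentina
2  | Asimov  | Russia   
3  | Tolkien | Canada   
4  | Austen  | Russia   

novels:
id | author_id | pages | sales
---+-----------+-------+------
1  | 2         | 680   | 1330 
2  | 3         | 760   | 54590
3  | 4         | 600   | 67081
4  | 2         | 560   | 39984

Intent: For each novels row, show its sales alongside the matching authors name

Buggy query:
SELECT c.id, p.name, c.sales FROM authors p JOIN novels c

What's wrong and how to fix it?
Bug: JOIN with no ON clause produces a cartesian product; every novels row pairs with every authors row

Fix: Add ON c.author_id = p.id to the JOIN

Corrected query:
SELECT c.id, p.name, c.sales FROM authors p JOIN novels c ON c.author_id = p.id

Result:
id | name    | sales
---+---------+------
1  | Asimov  | 1330 
2  | Tolkien | 54590
3  | Austen  | 67081
4  | Asimov  | 39984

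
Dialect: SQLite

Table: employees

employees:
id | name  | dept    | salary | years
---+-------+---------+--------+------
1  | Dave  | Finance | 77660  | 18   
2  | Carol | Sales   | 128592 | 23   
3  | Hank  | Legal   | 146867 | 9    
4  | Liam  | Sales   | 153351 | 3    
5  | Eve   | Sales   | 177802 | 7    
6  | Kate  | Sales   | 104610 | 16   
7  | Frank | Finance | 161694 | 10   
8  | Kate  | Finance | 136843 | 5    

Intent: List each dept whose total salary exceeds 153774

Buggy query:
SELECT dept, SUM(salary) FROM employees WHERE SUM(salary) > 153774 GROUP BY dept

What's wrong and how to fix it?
Bug: SUM(salary) is an aggregate, but WHERE filters rows before aggregation

Fix: Move the aggregate condition to a HAVING clause

Corrected query:
SELECT dept, SUM(salary) FROM employees GROUP BY dept HAVING SUM(salary) > 153774

Result:
dept    | SUM(salary)
--------+------------
Finance | 376197     
Sales   | 564355     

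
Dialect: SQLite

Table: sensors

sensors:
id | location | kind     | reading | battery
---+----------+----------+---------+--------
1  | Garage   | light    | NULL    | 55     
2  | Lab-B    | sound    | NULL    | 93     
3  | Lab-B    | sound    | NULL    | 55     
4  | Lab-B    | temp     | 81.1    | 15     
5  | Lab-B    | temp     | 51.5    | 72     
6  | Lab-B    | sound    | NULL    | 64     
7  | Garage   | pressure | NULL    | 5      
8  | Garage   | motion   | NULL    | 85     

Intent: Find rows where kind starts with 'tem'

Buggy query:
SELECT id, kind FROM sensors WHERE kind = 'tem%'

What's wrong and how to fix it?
Bug: '=' compares the literal string including the % character; pattern matching needs LIKE

Fix: Replace '=' with LIKE so 'tem%' is treated as a pattern

Corrected query:
SELECT id, kind FROM sensors WHERE kind LIKE 'tem%'

Result:
id | kind
---+-----
4  | temp
5  | temp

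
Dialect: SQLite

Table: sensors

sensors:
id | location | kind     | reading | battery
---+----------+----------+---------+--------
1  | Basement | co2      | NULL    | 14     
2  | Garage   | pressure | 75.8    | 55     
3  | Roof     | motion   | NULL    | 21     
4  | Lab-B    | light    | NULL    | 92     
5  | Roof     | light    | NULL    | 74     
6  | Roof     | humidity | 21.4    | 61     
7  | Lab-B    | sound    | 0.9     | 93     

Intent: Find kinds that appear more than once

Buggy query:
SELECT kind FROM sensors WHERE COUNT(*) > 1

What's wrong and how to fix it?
Bug: COUNT(*) is an aggregate and cannot be used in WHERE

Fix: GROUP BY kind, then filter groups with HAVING COUNT(*) > 1

Corrected query:
SELECT kind FROM sensors GROUP BY kind HAVING COUNT(*) > 1

Result:
kind 
-----
light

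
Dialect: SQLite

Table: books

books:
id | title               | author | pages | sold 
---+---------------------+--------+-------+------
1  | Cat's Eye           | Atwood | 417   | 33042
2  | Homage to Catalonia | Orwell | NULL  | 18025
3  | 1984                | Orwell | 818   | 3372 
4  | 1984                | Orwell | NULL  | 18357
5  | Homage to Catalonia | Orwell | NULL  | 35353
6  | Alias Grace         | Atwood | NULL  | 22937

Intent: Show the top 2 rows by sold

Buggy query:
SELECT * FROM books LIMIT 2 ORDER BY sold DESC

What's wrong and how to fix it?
Bug: ORDER BY cannot follow LIMIT; LIMIT is the final clause

Fix: Sort with ORDER BY, then apply LIMIT

Corrected query:
SELECT * FROM books ORDER BY sold DESC LIMIT 2

Result:
id | title               | author | pages | sold 
---+---------------------+--------+-------+------
5  | Homage to Catalonia | Orwell | NULL  | 35353
1  | Cat's Eye           | Atwood | 417   | 33042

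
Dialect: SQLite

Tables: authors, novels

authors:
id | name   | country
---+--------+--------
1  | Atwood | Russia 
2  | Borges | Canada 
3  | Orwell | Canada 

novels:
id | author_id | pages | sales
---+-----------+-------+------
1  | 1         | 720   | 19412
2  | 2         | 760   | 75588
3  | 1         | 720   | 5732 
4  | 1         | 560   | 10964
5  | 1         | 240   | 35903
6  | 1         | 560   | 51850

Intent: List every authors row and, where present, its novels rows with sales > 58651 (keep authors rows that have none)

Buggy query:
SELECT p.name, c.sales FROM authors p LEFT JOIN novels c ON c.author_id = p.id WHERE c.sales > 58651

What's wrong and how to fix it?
Bug: A WHERE condition on the right-hand table after LEFT JOIN drops unmatched parents

Fix: Put 'c.sales > 58651' in the JOIN's ON clause instead of WHERE

Corrected query:
SELECT p.name, c.sales FROM authors p LEFT JOIN novels c ON c.author_id = p.id AND c.sales > 58651

Result:
name   | sales
-------+------
Atwood | NULL 
Borges | 75588
Orwell | NULL 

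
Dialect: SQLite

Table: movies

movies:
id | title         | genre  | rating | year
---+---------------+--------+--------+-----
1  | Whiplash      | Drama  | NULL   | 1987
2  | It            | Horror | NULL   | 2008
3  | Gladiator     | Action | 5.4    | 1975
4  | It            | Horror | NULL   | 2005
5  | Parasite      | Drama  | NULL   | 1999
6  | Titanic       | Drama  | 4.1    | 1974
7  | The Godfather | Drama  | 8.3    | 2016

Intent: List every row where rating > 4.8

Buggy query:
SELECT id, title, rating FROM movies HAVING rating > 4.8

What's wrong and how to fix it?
Bug: HAVING filters the output of aggregation, but this query has no GROUP BY and no aggregate functions, so SQLite rejects it (HAVING clause on a non-aggregate query); the condition here is per row

Fix: Replace HAVING with WHERE since the condition applies to individual rows

Corrected query:
SELECT id, title, rating FROM movies WHERE rating > 4.8

Result:
id | title         | rating
---+---------------+-------
3  | Gladiator     | 5.4   
7  | The Godfather | 8.3   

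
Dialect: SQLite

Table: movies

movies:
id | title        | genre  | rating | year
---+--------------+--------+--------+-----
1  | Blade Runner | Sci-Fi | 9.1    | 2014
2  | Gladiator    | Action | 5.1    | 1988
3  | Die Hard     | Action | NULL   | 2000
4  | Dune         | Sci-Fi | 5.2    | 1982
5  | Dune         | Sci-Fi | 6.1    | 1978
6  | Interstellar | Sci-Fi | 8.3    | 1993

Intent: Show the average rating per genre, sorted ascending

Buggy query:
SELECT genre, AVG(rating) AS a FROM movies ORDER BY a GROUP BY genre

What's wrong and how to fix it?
Bug: GROUP BY must precede ORDER BY

Fix: Move ORDER BY to the end, after GROUP BY

Corrected query:
SELECT genre, AVG(rating) AS a FROM movies GROUP BY genre ORDER BY a

Result:
genre  | a    
-------+------
Action | 5.1  
Sci-Fi | 7.175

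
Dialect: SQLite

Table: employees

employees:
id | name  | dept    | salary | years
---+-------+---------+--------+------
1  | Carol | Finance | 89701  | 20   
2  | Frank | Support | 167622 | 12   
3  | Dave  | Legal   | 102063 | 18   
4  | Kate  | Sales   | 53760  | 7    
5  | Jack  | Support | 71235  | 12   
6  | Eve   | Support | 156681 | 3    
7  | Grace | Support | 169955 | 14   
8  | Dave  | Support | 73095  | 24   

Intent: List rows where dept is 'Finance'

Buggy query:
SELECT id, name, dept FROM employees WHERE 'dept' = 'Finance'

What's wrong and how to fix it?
Bug: 'dept' in single quotes is a string literal, not the column; the comparison is literal-vs-literal and never true

Fix: Remove the quotes around the column name (or use double quotes for an identifier)

Corrected query:
SELECT id, name, dept FROM employees WHERE dept = 'Finance'

Result:
id | name  | dept   
---+-------+--------
1  | Carol | Finance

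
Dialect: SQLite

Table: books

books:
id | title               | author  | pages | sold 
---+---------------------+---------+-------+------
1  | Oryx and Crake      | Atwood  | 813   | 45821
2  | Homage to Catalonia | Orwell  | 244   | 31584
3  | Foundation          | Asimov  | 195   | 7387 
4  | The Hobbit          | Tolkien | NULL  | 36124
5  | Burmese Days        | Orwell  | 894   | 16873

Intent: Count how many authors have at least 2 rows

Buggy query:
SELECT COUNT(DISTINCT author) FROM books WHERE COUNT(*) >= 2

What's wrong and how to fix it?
Bug: COUNT(*) cannot appear in WHERE; the per-group count doesn't exist yet

Fix: Group first with HAVING COUNT(*) >= 2, then COUNT the resulting groups

Corrected query:
SELECT COUNT(*) FROM (SELECT author FROM books GROUP BY author HAVING COUNT(*) >= 2)

Result:
COUNT(*)
--------
1       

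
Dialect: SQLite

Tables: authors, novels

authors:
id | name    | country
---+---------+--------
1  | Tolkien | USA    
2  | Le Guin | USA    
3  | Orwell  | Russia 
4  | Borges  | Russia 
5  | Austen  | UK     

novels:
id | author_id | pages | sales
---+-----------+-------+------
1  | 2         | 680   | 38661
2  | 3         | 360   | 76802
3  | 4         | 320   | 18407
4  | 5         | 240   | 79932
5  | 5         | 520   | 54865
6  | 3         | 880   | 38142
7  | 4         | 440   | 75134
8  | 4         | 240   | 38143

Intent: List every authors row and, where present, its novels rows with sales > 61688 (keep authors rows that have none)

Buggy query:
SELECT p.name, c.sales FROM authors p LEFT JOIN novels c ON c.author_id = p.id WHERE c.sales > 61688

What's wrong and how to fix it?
Bug: Filtering c.sales in WHERE discards the NULL rows produced by LEFT JOIN, turning it into an inner join

Fix: Move the right-table condition into the ON clause so unmatched parents are kept

Corrected query:
SELECT p.name, c.sales FROM authors p LEFT JOIN novels c ON c.author_id = p.id AND c.sales > 61688

Result:
name    | sales
--------+------
Tolkien | NULL 
Le Guin | NULL 
Orwell  | 76802
Borges  | 75134
Austen  | 79932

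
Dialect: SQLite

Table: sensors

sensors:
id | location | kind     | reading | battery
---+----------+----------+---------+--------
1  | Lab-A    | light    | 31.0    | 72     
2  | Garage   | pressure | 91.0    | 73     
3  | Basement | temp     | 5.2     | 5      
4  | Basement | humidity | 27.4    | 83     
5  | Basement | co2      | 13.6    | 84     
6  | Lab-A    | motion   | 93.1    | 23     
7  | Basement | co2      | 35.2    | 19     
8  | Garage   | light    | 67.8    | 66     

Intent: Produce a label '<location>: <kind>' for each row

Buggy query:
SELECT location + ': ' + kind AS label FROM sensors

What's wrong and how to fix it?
Bug: SQLite uses || for string concatenation; + coerces text to numbers (yielding 0)

Fix: Use the || operator for string concatenation

Corrected query:
SELECT location || ': ' || kind AS label FROM sensors

Result:
label             
------------------
Lab-A: light      
Garage: pressure  
Basement: temp    
Basement: humidity
Basement: co2     
Lab-A: motion     
Basement: co2     
Garage: light     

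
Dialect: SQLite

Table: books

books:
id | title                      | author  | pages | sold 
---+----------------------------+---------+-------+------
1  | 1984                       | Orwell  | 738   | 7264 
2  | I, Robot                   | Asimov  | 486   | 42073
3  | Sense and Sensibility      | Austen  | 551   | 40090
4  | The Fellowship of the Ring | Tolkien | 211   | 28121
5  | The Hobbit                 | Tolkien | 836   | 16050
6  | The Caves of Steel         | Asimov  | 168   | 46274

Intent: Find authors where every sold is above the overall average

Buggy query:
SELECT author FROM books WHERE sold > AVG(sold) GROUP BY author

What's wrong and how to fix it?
Bug: WHERE evaluates per row before aggregation, so AVG() is unavailable

Fix: Use a subquery for AVG and a HAVING MIN(...) filter so the condition holds for every row in the group

Corrected query:
SELECT author FROM books GROUP BY author HAVING MIN(sold) > (SELECT AVG(sold) FROM books)

Result:
author
------
Asimov
Austen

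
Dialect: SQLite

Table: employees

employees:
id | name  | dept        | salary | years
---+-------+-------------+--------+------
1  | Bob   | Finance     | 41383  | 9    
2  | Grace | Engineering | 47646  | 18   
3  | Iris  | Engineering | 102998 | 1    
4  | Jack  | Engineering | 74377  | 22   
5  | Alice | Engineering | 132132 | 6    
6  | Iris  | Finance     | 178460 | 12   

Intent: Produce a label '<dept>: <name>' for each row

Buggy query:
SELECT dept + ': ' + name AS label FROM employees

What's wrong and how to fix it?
Bug: '+' is numeric addition; on text columns SQLite converts them to 0 instead of concatenating

Fix: Use the || operator for string concatenation

Corrected query:
SELECT dept || ': ' || name AS label FROM employees

Result:
label             
------------------
Finance: Bob      
Engineering: Grace
Engineering: Iris 
Engineering: Jack 
Engineering: Alice
Finance: Iris     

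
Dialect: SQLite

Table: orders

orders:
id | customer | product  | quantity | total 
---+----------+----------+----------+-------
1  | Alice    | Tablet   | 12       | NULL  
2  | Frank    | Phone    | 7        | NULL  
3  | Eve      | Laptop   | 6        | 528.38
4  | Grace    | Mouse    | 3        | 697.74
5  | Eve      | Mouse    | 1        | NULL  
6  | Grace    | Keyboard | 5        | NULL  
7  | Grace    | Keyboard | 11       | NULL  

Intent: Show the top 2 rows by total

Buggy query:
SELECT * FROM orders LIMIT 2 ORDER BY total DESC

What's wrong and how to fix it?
Bug: ORDER BY cannot follow LIMIT; LIMIT is the final clause

Fix: Sort with ORDER BY, then apply LIMIT

Corrected query:
SELECT * FROM orders ORDER BY total DESC LIMIT 2

Result:
id | customer | product | quantity | total 
---+----------+---------+----------+-------
4  | Grace    | Mouse   | 3        | 697.74
3  | Eve      | Laptop  | 6        | 528.38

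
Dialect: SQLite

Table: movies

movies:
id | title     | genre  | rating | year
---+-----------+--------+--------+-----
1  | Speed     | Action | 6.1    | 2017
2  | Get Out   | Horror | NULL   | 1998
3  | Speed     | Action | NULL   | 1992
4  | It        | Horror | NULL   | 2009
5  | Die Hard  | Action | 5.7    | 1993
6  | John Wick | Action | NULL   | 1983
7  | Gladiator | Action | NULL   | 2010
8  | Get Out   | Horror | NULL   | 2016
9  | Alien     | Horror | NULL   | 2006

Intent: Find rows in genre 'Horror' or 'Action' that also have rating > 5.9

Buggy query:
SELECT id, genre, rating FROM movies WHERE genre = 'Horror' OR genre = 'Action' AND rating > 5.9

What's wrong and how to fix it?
Bug: AND binds tighter than OR, so this parses as genre = 'Horror' OR (genre = 'Action' AND rating > 5.9)

Fix: Group the OR with parentheses (or use IN), then AND the threshold

Corrected query:
SELECT id, genre, rating FROM movies WHERE (genre = 'Horror' OR genre = 'Action') AND rating > 5.9

Result:
id | genre  | rating
---+--------+-------
1  | Action | 6.1   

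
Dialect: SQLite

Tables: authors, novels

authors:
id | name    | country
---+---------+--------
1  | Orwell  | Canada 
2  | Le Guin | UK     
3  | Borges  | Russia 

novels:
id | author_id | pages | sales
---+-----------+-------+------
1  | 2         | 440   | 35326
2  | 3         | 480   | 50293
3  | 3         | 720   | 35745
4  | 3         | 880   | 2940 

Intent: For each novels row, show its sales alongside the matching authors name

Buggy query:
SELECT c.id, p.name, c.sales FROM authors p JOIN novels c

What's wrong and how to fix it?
Bug: Missing join condition: each novels row is matched to all authors rows instead of just its own

Fix: Specify the join condition linking the foreign key to the parent id

Corrected query:
SELECT c.id, p.name, c.sales FROM authors p JOIN novels c ON c.author_id = p.id

Result:
id | name    | sales
---+---------+------
1  | Le Guin | 35326
2  | Borges  | 50293
3  | Borges  | 35745
4  | Borges  | 2940 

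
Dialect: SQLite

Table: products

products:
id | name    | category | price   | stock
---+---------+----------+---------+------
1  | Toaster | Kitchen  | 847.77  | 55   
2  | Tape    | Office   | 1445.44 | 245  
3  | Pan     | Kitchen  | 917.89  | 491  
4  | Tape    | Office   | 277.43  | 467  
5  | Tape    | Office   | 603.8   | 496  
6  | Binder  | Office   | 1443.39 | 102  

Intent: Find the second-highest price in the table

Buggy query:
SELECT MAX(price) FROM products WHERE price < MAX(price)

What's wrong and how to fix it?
Bug: MAX(price) on the right of the comparison is an aggregate-in-WHERE error

Fix: Put the inner MAX in a scalar subquery

Corrected query:
SELECT MAX(price) FROM products WHERE price < (SELECT MAX(price) FROM products)

Result:
MAX(price)
----------
1443.39   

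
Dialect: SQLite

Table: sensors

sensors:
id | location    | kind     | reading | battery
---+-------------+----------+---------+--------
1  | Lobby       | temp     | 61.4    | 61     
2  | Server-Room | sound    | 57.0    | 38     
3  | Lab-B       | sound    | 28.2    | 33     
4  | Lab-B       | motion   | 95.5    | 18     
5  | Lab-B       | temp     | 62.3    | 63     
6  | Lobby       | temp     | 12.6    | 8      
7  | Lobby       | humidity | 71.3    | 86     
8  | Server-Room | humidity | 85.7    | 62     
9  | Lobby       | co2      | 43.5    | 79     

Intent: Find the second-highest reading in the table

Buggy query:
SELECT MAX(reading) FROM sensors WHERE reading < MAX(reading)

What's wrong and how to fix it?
Bug: MAX(reading) on the right of the comparison is an aggregate-in-WHERE error

Fix: Compute the overall MAX in a subquery, then take MAX of rows below it

Corrected query:
SELECT MAX(reading) FROM sensors WHERE reading < (SELECT MAX(reading) FROM sensors)

Result:
MAX(reading)
------------
85.7        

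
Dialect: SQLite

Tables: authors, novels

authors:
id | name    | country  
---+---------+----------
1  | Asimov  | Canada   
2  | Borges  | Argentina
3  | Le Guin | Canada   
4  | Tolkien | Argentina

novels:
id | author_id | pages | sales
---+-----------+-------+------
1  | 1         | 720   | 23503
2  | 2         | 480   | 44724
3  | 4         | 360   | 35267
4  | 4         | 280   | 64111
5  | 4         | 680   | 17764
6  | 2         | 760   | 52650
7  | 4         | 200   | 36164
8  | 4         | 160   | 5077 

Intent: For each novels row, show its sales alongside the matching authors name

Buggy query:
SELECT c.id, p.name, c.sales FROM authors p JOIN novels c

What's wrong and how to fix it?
Bug: JOIN with no ON clause produces a cartesian product; every novels row pairs with every authors row

Fix: Specify the join condition linking the foreign key to the parent id

Corrected query:
SELECT c.id, p.name, c.sales FROM authors p JOIN novels c ON c.author_id = p.id

Result:
id | name    | sales
---+---------+------
1  | Asimov  | 23503
2  | Borges  | 44724
3  | Tolkien | 35267
4  | Tolkien | 64111
5  | Tolkien | 17764
6  | Borges  | 52650
7  | Tolkien | 36164
8  | Tolkien | 5077 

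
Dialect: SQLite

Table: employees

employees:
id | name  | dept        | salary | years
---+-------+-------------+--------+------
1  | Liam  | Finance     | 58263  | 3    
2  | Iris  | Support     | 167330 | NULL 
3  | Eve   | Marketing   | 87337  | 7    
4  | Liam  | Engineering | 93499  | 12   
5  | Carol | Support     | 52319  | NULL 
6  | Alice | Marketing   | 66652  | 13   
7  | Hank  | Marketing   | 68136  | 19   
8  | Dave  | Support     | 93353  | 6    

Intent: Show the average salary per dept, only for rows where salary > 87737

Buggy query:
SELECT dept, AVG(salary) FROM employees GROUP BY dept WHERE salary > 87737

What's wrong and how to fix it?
Bug: WHERE cannot follow GROUP BY

Fix: Move the WHERE clause before GROUP BY

Corrected query:
SELECT dept, AVG(salary) FROM employees WHERE salary > 87737 GROUP BY dept

Result:
dept        | AVG(salary)
------------+------------
Engineering | 93499      
Support     | 130341.5   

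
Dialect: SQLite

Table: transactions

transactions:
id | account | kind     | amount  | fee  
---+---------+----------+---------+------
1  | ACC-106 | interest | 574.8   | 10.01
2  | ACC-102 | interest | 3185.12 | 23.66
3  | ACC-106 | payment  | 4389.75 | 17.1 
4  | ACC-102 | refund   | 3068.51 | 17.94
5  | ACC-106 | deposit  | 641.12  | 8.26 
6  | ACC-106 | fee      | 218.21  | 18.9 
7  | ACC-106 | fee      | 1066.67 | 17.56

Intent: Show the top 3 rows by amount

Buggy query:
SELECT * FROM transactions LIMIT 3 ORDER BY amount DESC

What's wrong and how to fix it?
Bug: ORDER BY cannot follow LIMIT; LIMIT is the final clause

Fix: Sort with ORDER BY, then apply LIMIT

Corrected query:
SELECT * FROM transactions ORDER BY amount DESC LIMIT 3

Result:
id | account | kind     | amount  | fee  
---+---------+----------+---------+------
3  | ACC-106 | payment  | 4389.75 | 17.1 
2  | ACC-102 | interest | 3185.12 | 23.66
4  | ACC-102 | refund   | 3068.51 | 17.94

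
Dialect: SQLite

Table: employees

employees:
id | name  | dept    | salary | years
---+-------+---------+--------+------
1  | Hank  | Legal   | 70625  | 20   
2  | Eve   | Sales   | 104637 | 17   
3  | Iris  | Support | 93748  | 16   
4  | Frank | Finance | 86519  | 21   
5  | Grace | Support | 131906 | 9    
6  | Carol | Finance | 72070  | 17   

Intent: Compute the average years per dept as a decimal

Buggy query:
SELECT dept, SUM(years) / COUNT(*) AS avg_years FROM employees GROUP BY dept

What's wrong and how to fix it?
Bug: Both operands are integers, so '/' performs integer division and truncates

Fix: Multiply by 1.0 (or CAST to REAL) to force floating-point division

Corrected query:
SELECT dept, SUM(years) * 1.0 / COUNT(*) AS avg_years FROM employees GROUP BY dept

Result:
dept    | avg_years
--------+----------
Finance | 19       
Legal   | 20       
Sales   | 17       
Support | 12.5     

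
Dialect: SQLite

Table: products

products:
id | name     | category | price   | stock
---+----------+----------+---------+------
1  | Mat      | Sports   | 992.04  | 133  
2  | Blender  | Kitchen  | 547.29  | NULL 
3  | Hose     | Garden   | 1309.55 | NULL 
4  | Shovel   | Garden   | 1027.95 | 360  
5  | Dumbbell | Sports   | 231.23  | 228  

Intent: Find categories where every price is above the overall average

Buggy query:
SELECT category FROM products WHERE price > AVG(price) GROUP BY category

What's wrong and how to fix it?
Bug: AVG() is an aggregate; it can't sit directly in WHERE

Fix: Compute the overall average in a scalar subquery and compare each group's MIN against it in HAVING

Corrected query:
SELECT category FROM products GROUP BY category HAVING MIN(price) > (SELECT AVG(price) FROM products)

Result:
category
--------
Garden  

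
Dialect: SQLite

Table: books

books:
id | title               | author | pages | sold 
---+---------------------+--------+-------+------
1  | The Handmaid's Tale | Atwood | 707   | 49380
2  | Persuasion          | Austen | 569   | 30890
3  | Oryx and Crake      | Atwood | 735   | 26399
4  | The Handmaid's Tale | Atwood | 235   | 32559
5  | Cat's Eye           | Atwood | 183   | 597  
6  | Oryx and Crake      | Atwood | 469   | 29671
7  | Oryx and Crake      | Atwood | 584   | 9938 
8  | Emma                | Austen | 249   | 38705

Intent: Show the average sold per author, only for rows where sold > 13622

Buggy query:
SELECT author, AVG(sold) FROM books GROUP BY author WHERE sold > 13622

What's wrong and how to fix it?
Bug: Row-level WHERE must come before GROUP BY in the clause order

Fix: Move the WHERE clause before GROUP BY

Corrected query:
SELECT author, AVG(sold) FROM books WHERE sold > 13622 GROUP BY author

Result:
author | AVG(sold)
-------+----------
Atwood | 34502.25 
Austen | 34797.5  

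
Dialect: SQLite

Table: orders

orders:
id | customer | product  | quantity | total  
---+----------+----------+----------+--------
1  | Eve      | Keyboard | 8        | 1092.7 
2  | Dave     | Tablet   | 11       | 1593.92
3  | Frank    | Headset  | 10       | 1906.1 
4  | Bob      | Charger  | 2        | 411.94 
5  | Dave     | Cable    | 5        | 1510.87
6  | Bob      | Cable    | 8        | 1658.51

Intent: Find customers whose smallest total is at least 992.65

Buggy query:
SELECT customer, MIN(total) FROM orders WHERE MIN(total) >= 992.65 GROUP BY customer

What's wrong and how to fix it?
Bug: MIN() in WHERE is a misuse of aggregate

Fix: Replace WHERE with HAVING after the GROUP BY

Corrected query:
SELECT customer, MIN(total) FROM orders GROUP BY customer HAVING MIN(total) >= 992.65

Result:
customer | MIN(total)
---------+-----------
Dave     | 1510.87   
Eve      | 1092.7    
Frank    | 1906.1    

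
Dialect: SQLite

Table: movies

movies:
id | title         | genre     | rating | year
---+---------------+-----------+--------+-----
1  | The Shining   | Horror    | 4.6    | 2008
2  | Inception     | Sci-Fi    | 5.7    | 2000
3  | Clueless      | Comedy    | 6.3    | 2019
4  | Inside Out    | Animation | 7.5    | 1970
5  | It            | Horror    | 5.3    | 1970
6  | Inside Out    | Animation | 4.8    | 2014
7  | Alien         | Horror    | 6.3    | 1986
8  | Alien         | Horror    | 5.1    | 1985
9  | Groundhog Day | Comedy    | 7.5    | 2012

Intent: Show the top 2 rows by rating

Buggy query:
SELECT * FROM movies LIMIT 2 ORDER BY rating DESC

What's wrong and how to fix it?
Bug: ORDER BY cannot follow LIMIT; LIMIT is the final clause

Fix: Swap the clauses: ORDER BY first, then LIMIT

Corrected query:
SELECT * FROM movies ORDER BY rating DESC LIMIT 2

Result:
id | title         | genre     | rating | year
---+---------------+-----------+--------+-----
4  | Inside Out    | Animation | 7.5    | 1970
9  | Groundhog Day | Comedy    | 7.5    | 2012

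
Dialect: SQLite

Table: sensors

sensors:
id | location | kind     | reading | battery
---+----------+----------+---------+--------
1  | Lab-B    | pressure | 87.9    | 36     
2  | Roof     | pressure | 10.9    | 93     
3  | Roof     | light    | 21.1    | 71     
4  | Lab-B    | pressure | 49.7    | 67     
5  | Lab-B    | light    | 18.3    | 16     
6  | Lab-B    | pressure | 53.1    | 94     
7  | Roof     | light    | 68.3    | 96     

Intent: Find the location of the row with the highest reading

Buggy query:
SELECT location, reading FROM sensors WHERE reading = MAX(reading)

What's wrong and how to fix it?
Bug: MAX(reading) is an aggregate and cannot be used directly in WHERE

Fix: Wrap MAX in a scalar subquery so WHERE compares against a single value

Corrected query:
SELECT location, reading FROM sensors WHERE reading = (SELECT MAX(reading) FROM sensors)

Result:
location | reading
---------+--------
Lab-B    | 87.9   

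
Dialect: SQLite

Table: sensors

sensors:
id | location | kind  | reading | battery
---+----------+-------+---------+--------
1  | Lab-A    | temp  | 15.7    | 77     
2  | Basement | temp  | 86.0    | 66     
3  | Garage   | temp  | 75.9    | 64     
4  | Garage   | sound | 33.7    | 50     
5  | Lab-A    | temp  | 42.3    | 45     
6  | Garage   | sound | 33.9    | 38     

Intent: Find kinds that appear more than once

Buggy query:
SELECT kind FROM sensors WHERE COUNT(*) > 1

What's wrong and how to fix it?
Bug: COUNT(*) is an aggregate and cannot be used in WHERE

Fix: GROUP BY kind, then filter groups with HAVING COUNT(*) > 1

Corrected query:
SELECT kind FROM sensors GROUP BY kind HAVING COUNT(*) > 1

Result:
kind 
-----
sound
temp 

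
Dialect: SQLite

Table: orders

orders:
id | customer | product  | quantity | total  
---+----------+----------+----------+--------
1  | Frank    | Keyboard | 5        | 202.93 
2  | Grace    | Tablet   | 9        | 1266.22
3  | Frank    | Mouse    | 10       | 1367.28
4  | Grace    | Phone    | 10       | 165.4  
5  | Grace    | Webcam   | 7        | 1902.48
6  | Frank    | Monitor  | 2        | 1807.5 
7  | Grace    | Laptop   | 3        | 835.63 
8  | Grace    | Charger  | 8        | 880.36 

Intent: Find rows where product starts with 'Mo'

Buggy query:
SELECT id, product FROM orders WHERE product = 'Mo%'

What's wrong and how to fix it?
Bug: '=' compares the literal string including the % character; pattern matching needs LIKE

Fix: Replace '=' with LIKE so 'Mo%' is treated as a pattern

Corrected query:
SELECT id, product FROM orders WHERE product LIKE 'Mo%'

Result:
id | product
---+--------
3  | Mouse  
6  | Monitor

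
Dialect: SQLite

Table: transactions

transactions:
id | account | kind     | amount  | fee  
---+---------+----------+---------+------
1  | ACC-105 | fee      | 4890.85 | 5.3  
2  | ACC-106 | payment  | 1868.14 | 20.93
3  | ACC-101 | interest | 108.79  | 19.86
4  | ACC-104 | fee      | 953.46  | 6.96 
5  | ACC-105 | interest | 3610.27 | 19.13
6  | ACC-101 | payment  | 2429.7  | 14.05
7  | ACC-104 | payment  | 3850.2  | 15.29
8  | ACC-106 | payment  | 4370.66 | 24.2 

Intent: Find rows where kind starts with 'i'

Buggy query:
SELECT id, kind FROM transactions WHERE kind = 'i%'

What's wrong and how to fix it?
Bug: Wildcards only work with LIKE; '=' treats '%' as a literal character

Fix: Use LIKE for wildcard pattern matching

Corrected query:
SELECT id, kind FROM transactions WHERE kind LIKE 'i%'

Result:
id | kind    
---+---------
3  | interest
5  | interest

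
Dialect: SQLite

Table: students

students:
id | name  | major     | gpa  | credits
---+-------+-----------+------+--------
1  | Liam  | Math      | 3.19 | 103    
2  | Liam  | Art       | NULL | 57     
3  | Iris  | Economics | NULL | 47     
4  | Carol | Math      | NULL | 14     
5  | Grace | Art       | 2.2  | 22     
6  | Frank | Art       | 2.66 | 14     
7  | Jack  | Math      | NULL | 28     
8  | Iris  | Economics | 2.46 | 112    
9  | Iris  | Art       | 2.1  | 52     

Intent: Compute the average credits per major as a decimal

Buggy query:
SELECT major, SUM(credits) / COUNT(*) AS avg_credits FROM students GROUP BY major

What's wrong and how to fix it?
Bug: SUM(credits) and COUNT(*) are both integers; the division truncates the fractional part

Fix: Cast one side to REAL so the division keeps the fractional part

Corrected query:
SELECT major, SUM(credits) * 1.0 / COUNT(*) AS avg_credits FROM students GROUP BY major

Result:
major     | avg_credits
----------+------------
Art       | 36.25      
Economics | 79.5       
Math      | 48.333333  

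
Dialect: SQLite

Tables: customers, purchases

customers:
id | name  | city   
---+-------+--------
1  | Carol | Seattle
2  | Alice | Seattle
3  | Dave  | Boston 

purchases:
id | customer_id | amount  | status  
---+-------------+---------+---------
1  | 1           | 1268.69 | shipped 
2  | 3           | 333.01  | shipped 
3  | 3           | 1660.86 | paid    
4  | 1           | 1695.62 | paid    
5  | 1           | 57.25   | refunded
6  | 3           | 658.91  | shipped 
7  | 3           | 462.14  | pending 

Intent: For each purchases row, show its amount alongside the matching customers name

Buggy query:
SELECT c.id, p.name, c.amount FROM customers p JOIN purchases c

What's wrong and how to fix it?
Bug: JOIN with no ON clause produces a cartesian product; every purchases row pairs with every customers row

Fix: Add ON c.customer_id = p.id to the JOIN

Corrected query:
SELECT c.id, p.name, c.amount FROM customers p JOIN purchases c ON c.customer_id = p.id

Result:
id | name  | amount 
---+-------+--------
1  | Carol | 1268.69
2  | Dave  | 333.01 
3  | Dave  | 1660.86
4  | Carol | 1695.62
5  | Carol | 57.25  
6  | Dave  | 658.91 
7  | Dave  | 462.14 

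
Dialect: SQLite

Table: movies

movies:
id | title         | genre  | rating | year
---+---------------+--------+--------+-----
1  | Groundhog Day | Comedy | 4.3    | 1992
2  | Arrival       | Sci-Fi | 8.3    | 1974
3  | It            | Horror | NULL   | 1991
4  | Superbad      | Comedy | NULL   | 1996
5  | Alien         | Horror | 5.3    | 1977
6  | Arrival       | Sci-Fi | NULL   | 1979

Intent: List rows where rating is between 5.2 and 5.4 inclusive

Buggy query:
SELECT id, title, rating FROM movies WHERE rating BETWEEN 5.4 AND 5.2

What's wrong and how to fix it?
Bug: BETWEEN expects the lower bound first; with 5.4 AND 5.2 the range is empty

Fix: Swap the bounds so the smaller value comes first

Corrected query:
SELECT id, title, rating FROM movies WHERE rating BETWEEN 5.2 AND 5.4

Result:
id | title | rating
---+-------+-------
5  | Alien | 5.3   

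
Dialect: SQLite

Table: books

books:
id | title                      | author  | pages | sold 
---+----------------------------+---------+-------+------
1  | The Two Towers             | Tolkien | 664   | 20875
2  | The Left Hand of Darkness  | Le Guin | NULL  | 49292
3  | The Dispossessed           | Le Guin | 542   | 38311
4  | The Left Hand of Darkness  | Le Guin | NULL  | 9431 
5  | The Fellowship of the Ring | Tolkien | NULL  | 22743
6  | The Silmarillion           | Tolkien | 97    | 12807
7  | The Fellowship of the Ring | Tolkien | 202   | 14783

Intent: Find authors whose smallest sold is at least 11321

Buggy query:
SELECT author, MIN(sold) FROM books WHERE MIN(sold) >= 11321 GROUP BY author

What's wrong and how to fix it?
Bug: Aggregates like MIN are computed per group after WHERE runs

Fix: Replace WHERE with HAVING after the GROUP BY

Corrected query:
SELECT author, MIN(sold) FROM books GROUP BY author HAVING MIN(sold) >= 11321

Result:
author  | MIN(sold)
--------+----------
Tolkien | 12807    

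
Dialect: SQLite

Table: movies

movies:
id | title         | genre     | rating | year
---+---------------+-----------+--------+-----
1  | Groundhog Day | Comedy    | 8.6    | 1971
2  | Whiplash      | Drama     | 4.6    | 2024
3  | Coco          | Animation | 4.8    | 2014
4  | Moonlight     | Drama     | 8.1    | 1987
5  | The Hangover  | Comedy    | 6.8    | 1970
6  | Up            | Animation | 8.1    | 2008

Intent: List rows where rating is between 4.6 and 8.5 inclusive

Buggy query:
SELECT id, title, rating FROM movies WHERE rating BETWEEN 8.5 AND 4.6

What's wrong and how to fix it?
Bug: BETWEEN expects the lower bound first; with 8.5 AND 4.6 the range is empty

Fix: Swap the bounds so the smaller value comes first

Corrected query:
SELECT id, title, rating FROM movies WHERE rating BETWEEN 4.6 AND 8.5

Result:
id | title        | rating
---+--------------+-------
2  | Whiplash     | 4.6   
3  | Coco         | 4.8   
4  | Moonlight    | 8.1   
5  | The Hangover | 6.8   
6  | Up           | 8.1   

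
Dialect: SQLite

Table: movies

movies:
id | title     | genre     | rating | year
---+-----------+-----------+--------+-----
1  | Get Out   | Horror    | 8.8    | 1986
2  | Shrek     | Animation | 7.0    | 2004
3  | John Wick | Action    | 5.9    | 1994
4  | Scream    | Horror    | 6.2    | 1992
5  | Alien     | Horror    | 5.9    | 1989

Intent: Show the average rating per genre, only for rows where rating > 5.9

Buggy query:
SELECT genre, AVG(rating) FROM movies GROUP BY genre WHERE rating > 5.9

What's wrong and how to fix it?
Bug: Row-level WHERE must come before GROUP BY in the clause order

Fix: Place WHERE between FROM and GROUP BY

Corrected query:
SELECT genre, AVG(rating) FROM movies WHERE rating > 5.9 GROUP BY genre

Result:
genre     | AVG(rating)
----------+------------
Animation | 7          
Horror    | 7.5        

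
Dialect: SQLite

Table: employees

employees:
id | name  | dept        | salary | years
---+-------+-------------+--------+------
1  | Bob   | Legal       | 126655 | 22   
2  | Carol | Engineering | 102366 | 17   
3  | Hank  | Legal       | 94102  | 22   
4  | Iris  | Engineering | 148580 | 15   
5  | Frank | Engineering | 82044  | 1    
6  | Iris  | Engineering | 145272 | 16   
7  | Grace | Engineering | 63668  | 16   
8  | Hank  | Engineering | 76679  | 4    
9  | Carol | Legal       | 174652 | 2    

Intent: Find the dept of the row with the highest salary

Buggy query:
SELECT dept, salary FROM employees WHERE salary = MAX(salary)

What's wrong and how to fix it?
Bug: MAX(salary) is an aggregate and cannot be used directly in WHERE

Fix: Wrap MAX in a scalar subquery so WHERE compares against a single value

Corrected query:
SELECT dept, salary FROM employees WHERE salary = (SELECT MAX(salary) FROM employees)

Result:
dept  | salary
------+-------
Legal | 174652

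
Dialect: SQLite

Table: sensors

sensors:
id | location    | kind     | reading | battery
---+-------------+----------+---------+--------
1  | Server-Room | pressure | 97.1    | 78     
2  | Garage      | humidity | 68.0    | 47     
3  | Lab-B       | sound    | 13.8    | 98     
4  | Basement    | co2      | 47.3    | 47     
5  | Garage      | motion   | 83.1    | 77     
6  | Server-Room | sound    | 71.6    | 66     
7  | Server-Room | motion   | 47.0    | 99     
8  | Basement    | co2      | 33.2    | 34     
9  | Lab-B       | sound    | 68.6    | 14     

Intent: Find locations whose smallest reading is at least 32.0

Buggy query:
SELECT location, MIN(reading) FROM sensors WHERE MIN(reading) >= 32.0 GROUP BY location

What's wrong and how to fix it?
Bug: MIN() in WHERE is a misuse of aggregate

Fix: Replace WHERE with HAVING after the GROUP BY

Corrected query:
SELECT location, MIN(reading) FROM sensors GROUP BY location HAVING MIN(reading) >= 32.0

Result:
location    | MIN(reading)
------------+-------------
Basement    | 33.2        
Garage      | 68          
Server-Room | 47          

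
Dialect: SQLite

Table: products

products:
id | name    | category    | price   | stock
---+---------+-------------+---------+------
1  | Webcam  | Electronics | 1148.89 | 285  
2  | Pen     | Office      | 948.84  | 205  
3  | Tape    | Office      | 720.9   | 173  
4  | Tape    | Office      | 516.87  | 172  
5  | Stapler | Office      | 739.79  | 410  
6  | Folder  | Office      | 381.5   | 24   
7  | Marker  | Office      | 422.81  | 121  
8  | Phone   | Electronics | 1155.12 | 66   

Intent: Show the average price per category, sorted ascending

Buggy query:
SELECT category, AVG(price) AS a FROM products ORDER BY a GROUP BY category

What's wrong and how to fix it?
Bug: ORDER BY appears before GROUP BY; SQL clause order requires GROUP BY first

Fix: Move ORDER BY to the end, after GROUP BY

Corrected query:
SELECT category, AVG(price) AS a FROM products GROUP BY category ORDER BY a

Result:
category    | a       
------------+---------
Office      | 621.785 
Electronics | 1152.005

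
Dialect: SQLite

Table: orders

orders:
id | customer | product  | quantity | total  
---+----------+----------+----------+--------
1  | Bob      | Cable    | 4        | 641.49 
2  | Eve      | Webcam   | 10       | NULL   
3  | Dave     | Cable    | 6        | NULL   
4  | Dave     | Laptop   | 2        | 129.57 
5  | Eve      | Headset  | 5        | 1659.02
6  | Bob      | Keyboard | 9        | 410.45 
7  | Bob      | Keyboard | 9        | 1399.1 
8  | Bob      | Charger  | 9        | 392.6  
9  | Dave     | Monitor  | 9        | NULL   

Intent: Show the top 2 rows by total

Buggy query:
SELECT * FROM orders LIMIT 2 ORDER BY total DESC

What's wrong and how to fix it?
Bug: LIMIT must come after ORDER BY

Fix: Swap the clauses: ORDER BY first, then LIMIT

Corrected query:
SELECT * FROM orders ORDER BY total DESC LIMIT 2

Result:
id | customer | product  | quantity | total  
---+----------+----------+----------+--------
5  | Eve      | Headset  | 5        | 1659.02
7  | Bob      | Keyboard | 9        | 1399.1 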